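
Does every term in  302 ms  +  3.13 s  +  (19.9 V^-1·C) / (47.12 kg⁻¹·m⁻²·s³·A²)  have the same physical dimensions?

Expand each in SI base units:
  302 ms:  s
  3.13 s:  s
  (19.9 V^-1·C) / (47.12 kg⁻¹·m⁻²·s³·A²):  [kg⁻¹·m⁻²·s⁴·A²] / [kg⁻¹·m⁻²·s³·A²] = s
Every term reduces to s.

Yes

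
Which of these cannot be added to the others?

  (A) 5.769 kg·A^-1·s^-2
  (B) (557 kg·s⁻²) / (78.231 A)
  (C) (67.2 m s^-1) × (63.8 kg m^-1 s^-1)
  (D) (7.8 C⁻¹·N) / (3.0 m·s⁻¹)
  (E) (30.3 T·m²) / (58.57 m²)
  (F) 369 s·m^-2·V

Reduce each to base SI dimensions:
  (A) kg·s⁻²·A⁻¹
  (B) [kg·s⁻²] / [A] = kg·s⁻²·A⁻¹
  (C) [m·s⁻¹] · [kg·m⁻¹·s⁻¹] = kg·s⁻²
  (D) [kg·m·s⁻³·A⁻¹] / [m·s⁻¹] = kg·s⁻²·A⁻¹
  (E) [kg·m²·s⁻²·A⁻¹] / [m²] = kg·s⁻²·A⁻¹
  (F) V·s·m⁻² = J·C⁻¹·s·m⁻² = kg·s⁻²·A⁻¹
All reduce to kg·s⁻²·A⁻¹ except (C), which is kg·s⁻².

(C)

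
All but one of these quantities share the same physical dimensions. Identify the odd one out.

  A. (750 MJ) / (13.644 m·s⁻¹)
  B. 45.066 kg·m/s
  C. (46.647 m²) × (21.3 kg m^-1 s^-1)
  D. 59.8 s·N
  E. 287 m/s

E.

Reduce each to base SI dimensions:
  A. [kg·m²·s⁻²] / [m·s⁻¹] = kg·m·s⁻¹
  B. kg·m·s⁻¹
  C. [m²] · [kg·m⁻¹·s⁻¹] = kg·m·s⁻¹
  D. N·s = kg·m·s⁻²·s = kg·m·s⁻¹
  E. m·s⁻¹
All reduce to kg·m·s⁻¹ except E., which is m·s⁻¹.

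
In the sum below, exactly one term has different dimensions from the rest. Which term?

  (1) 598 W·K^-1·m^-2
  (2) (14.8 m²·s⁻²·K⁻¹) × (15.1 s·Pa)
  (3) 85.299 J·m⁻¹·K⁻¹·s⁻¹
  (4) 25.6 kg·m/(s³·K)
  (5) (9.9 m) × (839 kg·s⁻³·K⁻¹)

Expand each in SI base units:
  (1) W·m⁻²·K⁻¹ = J·s⁻¹·m⁻²·K⁻¹ = kg·s⁻³·K⁻¹
  (2) [m²·s⁻²·K⁻¹] · [kg·m⁻¹·s⁻¹] = kg·m·s⁻³·K⁻¹
  (3) J·s⁻¹·m⁻¹·K⁻¹ = N·m·s⁻¹·m⁻¹·K⁻¹ = kg·m·s⁻³·K⁻¹
  (4) kg·m·s⁻³·K⁻¹
  (5) [m] · [kg·s⁻³·K⁻¹] = kg·m·s⁻³·K⁻¹
All reduce to kg·m·s⁻³·K⁻¹ except (1), which is kg·s⁻³·K⁻¹.

(1)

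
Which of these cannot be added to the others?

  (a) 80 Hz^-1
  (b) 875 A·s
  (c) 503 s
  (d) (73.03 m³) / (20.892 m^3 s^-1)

Dimensions:
  (a) Hz⁻¹ = (s⁻¹)⁻¹ = s
  (b) A·s = s·A
  (c) s
  (d) [m³] / [m³·s⁻¹] = s
All reduce to s except (b), which is s·A.

(b)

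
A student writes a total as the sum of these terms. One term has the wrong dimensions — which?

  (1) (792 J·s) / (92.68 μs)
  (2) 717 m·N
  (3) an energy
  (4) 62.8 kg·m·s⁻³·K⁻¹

(4)

Dimensions:
  (1) [kg·m²·s⁻¹] / [s] = kg·m²·s⁻²
  (2) N·m = kg·m·s⁻²·m = kg·m²·s⁻²
  (3) [energy] = kg·m²·s⁻²
  (4) kg·m·s⁻³·K⁻¹
All reduce to kg·m²·s⁻² except (4), which is kg·m·s⁻³·K⁻¹.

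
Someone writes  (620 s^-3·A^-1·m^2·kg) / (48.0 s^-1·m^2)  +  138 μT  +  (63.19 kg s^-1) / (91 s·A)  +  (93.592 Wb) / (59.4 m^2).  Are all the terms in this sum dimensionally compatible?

Reduce each to base SI dimensions:
  (620 s^-3·A^-1·m^2·kg) / (48.0 s^-1·m^2):  [kg·m²·s⁻³·A⁻¹] / [m²·s⁻¹] = kg·s⁻²·A⁻¹
  138 μT:  T = Wb·m⁻² = kg·s⁻²·A⁻¹
  (63.19 kg s^-1) / (91 s·A):  [kg·s⁻¹] / [s·A] = kg·s⁻²·A⁻¹
  (93.592 Wb) / (59.4 m^2):  [kg·m²·s⁻²·A⁻¹] / [m²] = kg·s⁻²·A⁻¹
Every term reduces to kg·s⁻²·A⁻¹.

Yes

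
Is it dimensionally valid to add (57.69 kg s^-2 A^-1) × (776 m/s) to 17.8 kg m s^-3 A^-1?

Expand each in SI base units:
  (57.69 kg s^-2 A^-1) × (776 m/s):  [kg·s⁻²·A⁻¹] · [m·s⁻¹] = kg·m·s⁻³·A⁻¹
  17.8 kg m s^-3 A^-1:  kg·m·s⁻³·A⁻¹
Both are kg·m·s⁻³·A⁻¹, so they have the same dimensions and can be added.

Yes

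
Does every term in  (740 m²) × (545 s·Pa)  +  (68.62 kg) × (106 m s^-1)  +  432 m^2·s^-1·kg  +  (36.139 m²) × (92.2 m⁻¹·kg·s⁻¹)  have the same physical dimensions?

No

Expand each in SI base units:
  (740 m²) × (545 s·Pa):  [m²] · [kg·m⁻¹·s⁻¹] = kg·m·s⁻¹
  (68.62 kg) × (106 m s^-1):  [kg] · [m·s⁻¹] = kg·m·s⁻¹
  432 m^2·s^-1·kg:  kg·m²·s⁻¹
  (36.139 m²) × (92.2 m⁻¹·kg·s⁻¹):  [m²] · [kg·m⁻¹·s⁻¹] = kg·m·s⁻¹
The terms do not share a single dimension (kg·m²·s⁻¹ vs kg·m·s⁻¹).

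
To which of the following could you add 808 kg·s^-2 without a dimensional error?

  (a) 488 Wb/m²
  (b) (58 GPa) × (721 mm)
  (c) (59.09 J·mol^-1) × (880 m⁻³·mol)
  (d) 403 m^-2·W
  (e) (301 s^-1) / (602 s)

(b)

Reference: kg·s⁻².
Each option:
  (a) Wb·m⁻² = V·s·m⁻² = kg·s⁻²·A⁻¹
  (b) [kg·m⁻¹·s⁻²] · [m] = kg·s⁻²  ← same
  (c) [kg·m²·s⁻²·mol⁻¹] · [m⁻³·mol] = kg·m⁻¹·s⁻²
  (d) W·m⁻² = J·s⁻¹·m⁻² = kg·s⁻³
  (e) [s⁻¹] / [s] = s⁻²
Only (b) matches kg·s⁻².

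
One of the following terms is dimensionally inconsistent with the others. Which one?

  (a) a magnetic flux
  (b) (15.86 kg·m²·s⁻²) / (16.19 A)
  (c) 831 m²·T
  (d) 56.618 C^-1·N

Work out the base dimensions of each:
  (a) [magnetic flux] = kg·m²·s⁻²·A⁻¹
  (b) [kg·m²·s⁻²] / [A] = kg·m²·s⁻²·A⁻¹
  (c) T·m² = Wb·m⁻²·m² = kg·m²·s⁻²·A⁻¹
  (d) N·C⁻¹ = kg·m·s⁻²·(s·A)⁻¹ = kg·m·s⁻³·A⁻¹
All reduce to kg·m²·s⁻²·A⁻¹ except (d), which is kg·m·s⁻³·A⁻¹.

(d)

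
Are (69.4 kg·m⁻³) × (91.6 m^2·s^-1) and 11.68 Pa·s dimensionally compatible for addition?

In SI base units:
  (69.4 kg·m⁻³) × (91.6 m^2·s^-1):  [kg·m⁻³] · [m²·s⁻¹] = kg·m⁻¹·s⁻¹
  11.68 Pa·s:  Pa·s = N·m⁻²·s = kg·m⁻¹·s⁻¹
Both are kg·m⁻¹·s⁻¹, so they have the same dimensions and can be added.

Yes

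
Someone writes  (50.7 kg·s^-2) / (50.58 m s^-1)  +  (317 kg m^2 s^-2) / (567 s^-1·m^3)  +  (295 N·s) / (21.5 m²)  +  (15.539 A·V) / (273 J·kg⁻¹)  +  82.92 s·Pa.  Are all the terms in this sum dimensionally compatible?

No

Expand each in SI base units:
  (50.7 kg·s^-2) / (50.58 m s^-1):  [kg·s⁻²] / [m·s⁻¹] = kg·m⁻¹·s⁻¹
  (317 kg m^2 s^-2) / (567 s^-1·m^3):  [kg·m²·s⁻²] / [m³·s⁻¹] = kg·m⁻¹·s⁻¹
  (295 N·s) / (21.5 m²):  [kg·m·s⁻¹] / [m²] = kg·m⁻¹·s⁻¹
  (15.539 A·V) / (273 J·kg⁻¹):  [kg·m²·s⁻³] / [m²·s⁻²] = kg·s⁻¹
  82.92 s·Pa:  Pa·s = N·m⁻²·s = kg·m⁻¹·s⁻¹
The terms do not share a single dimension (kg·m⁻¹·s⁻¹ vs kg·s⁻¹).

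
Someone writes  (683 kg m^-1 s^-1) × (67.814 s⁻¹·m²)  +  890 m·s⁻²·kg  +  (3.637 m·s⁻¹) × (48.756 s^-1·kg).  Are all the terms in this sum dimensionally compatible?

In SI base units:
  (683 kg m^-1 s^-1) × (67.814 s⁻¹·m²):  [kg·m⁻¹·s⁻¹] · [m²·s⁻¹] = kg·m·s⁻²
  890 m·s⁻²·kg:  kg·m·s⁻²
  (3.637 m·s⁻¹) × (48.756 s^-1·kg):  [m·s⁻¹] · [kg·s⁻¹] = kg·m·s⁻²
Every term reduces to kg·m·s⁻².

Yes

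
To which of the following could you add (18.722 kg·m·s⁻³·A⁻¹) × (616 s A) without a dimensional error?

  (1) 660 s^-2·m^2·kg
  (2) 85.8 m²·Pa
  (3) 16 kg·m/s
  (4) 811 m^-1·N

(2)

Reference: [kg·m·s⁻³·A⁻¹] · [s·A] = kg·m·s⁻².
Each option:
  (1) kg·m²·s⁻²
  (2) Pa·m² = N·m⁻²·m² = kg·m·s⁻²  ← same
  (3) kg·m·s⁻¹
  (4) N·m⁻¹ = kg·m·s⁻²·m⁻¹ = kg·s⁻²
Only (2) matches kg·m·s⁻².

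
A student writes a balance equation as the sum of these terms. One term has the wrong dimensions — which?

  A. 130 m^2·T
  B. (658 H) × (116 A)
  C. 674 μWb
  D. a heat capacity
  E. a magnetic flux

D.

Expand each in SI base units:
  A. T·m² = Wb·m⁻²·m² = kg·m²·s⁻²·A⁻¹
  B. [kg·m²·s⁻²·A⁻²] · [A] = kg·m²·s⁻²·A⁻¹
  C. Wb = V·s = kg·m²·s⁻²·A⁻¹
  D. [heat capacity] = kg·m²·s⁻²·K⁻¹
  E. [magnetic flux] = kg·m²·s⁻²·A⁻¹
All reduce to kg·m²·s⁻²·A⁻¹ except D., which is kg·m²·s⁻²·K⁻¹.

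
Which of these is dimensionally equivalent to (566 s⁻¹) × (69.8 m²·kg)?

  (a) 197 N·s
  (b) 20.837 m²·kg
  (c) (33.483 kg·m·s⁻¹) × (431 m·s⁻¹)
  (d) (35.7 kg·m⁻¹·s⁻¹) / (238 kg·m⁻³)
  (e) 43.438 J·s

Reference: [s⁻¹] · [kg·m²] = kg·m²·s⁻¹.
Each option:
  (a) N·s = kg·m·s⁻²·s = kg·m·s⁻¹
  (b) kg·m²
  (c) [kg·m·s⁻¹] · [m·s⁻¹] = kg·m²·s⁻²
  (d) [kg·m⁻¹·s⁻¹] / [kg·m⁻³] = m²·s⁻¹
  (e) J·s = N·m·s = kg·m²·s⁻¹  ← same
Only (e) matches kg·m²·s⁻¹.

(e)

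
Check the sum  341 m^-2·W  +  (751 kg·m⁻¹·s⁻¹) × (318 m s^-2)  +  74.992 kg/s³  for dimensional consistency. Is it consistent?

Expand each in SI base units:
  341 m^-2·W:  W·m⁻² = J·s⁻¹·m⁻² = kg·s⁻³
  (751 kg·m⁻¹·s⁻¹) × (318 m s^-2):  [kg·m⁻¹·s⁻¹] · [m·s⁻²] = kg·s⁻³
  74.992 kg/s³:  kg·s⁻³
Every term reduces to kg·s⁻³.

Yes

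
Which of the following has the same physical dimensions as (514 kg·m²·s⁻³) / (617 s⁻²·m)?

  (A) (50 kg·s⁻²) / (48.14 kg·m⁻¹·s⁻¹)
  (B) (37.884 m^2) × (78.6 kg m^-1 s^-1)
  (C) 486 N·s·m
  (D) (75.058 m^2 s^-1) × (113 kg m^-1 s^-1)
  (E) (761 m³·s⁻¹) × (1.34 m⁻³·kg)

(B)

Reference: [kg·m²·s⁻³] / [m·s⁻²] = kg·m·s⁻¹.
Each option:
  (A) [kg·s⁻²] / [kg·m⁻¹·s⁻¹] = m·s⁻¹
  (B) [m²] · [kg·m⁻¹·s⁻¹] = kg·m·s⁻¹  ← same
  (C) N·m·s = kg·m·s⁻²·m·s = kg·m²·s⁻¹
  (D) [m²·s⁻¹] · [kg·m⁻¹·s⁻¹] = kg·m·s⁻²
  (E) [m³·s⁻¹] · [kg·m⁻³] = kg·s⁻¹
Only (B) matches kg·m·s⁻¹.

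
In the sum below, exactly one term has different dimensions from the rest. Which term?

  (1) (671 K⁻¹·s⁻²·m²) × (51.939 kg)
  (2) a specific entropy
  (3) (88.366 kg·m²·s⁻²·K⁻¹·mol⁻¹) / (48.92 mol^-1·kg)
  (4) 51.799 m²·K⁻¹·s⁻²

(1)

Work out the base dimensions of each:
  (1) [m²·s⁻²·K⁻¹] · [kg] = kg·m²·s⁻²·K⁻¹
  (2) [specific entropy] = m²·s⁻²·K⁻¹
  (3) [kg·m²·s⁻²·K⁻¹·mol⁻¹] / [kg·mol⁻¹] = m²·s⁻²·K⁻¹
  (4) m²·s⁻²·K⁻¹
All reduce to m²·s⁻²·K⁻¹ except (1), which is kg·m²·s⁻²·K⁻¹.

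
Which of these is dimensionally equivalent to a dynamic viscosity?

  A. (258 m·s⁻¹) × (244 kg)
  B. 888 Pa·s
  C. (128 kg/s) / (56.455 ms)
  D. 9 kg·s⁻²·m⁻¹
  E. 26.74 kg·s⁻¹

B.

Reference: [dynamic viscosity] = kg·m⁻¹·s⁻¹.
Each option:
  A. [m·s⁻¹] · [kg] = kg·m·s⁻¹
  B. Pa·s = N·m⁻²·s = kg·m⁻¹·s⁻¹  ← same
  C. [kg·s⁻¹] / [s] = kg·s⁻²
  D. kg·m⁻¹·s⁻²
  E. kg·s⁻¹
Only B. matches kg·m⁻¹·s⁻¹.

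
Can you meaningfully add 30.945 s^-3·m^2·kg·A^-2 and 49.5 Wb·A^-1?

Dimensions:
  30.945 s^-3·m^2·kg·A^-2:  kg·m²·s⁻³·A⁻²
  49.5 Wb·A^-1:  Wb·A⁻¹ = V·s·A⁻¹ = kg·m²·s⁻²·A⁻²
kg·m²·s⁻³·A⁻² ≠ kg·m²·s⁻²·A⁻², so they cannot be added.

No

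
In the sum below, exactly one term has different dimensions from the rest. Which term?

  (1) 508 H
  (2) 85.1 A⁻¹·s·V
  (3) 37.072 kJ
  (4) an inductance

(3)

In SI base units:
  (1) H = V·s·A⁻¹ = kg·m²·s⁻²·A⁻²
  (2) V·s·A⁻¹ = J·C⁻¹·s·A⁻¹ = kg·m²·s⁻²·A⁻²
  (3) J = N·m = kg·m²·s⁻²
  (4) [inductance] = kg·m²·s⁻²·A⁻²
All reduce to kg·m²·s⁻²·A⁻² except (3), which is kg·m²·s⁻².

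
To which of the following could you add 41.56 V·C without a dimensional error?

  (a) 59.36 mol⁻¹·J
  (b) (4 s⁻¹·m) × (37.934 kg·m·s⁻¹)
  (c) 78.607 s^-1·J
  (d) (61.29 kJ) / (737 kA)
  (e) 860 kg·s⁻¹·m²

(b)

Reference: C·V = s·A·J·C⁻¹ = kg·m²·s⁻².
Each option:
  (a) J·mol⁻¹ = N·m·mol⁻¹ = kg·m²·s⁻²·mol⁻¹
  (b) [m·s⁻¹] · [kg·m·s⁻¹] = kg·m²·s⁻²  ← same
  (c) J·s⁻¹ = N·m·s⁻¹ = kg·m²·s⁻³
  (d) [kg·m²·s⁻²] / [A] = kg·m²·s⁻²·A⁻¹
  (e) kg·m²·s⁻¹
Only (b) matches kg·m²·s⁻².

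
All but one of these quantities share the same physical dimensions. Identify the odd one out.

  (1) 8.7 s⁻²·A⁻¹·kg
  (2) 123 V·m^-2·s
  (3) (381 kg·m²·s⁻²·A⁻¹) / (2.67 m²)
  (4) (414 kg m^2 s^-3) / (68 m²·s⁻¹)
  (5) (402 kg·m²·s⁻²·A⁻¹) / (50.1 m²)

(4)

Work out the base dimensions of each:
  (1) kg·s⁻²·A⁻¹
  (2) V·s·m⁻² = J·C⁻¹·s·m⁻² = kg·s⁻²·A⁻¹
  (3) [kg·m²·s⁻²·A⁻¹] / [m²] = kg·s⁻²·A⁻¹
  (4) [kg·m²·s⁻³] / [m²·s⁻¹] = kg·s⁻²
  (5) [kg·m²·s⁻²·A⁻¹] / [m²] = kg·s⁻²·A⁻¹
All reduce to kg·s⁻²·A⁻¹ except (4), which is kg·s⁻².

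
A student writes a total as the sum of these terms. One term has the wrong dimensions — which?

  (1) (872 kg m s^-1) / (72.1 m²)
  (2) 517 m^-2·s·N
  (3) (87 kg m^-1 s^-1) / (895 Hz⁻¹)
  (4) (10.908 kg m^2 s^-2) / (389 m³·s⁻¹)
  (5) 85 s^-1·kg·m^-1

(3)

Dimensions:
  (1) [kg·m·s⁻¹] / [m²] = kg·m⁻¹·s⁻¹
  (2) N·s·m⁻² = kg·m·s⁻²·s·m⁻² = kg·m⁻¹·s⁻¹
  (3) [kg·m⁻¹·s⁻¹] / [s] = kg·m⁻¹·s⁻²
  (4) [kg·m²·s⁻²] / [m³·s⁻¹] = kg·m⁻¹·s⁻¹
  (5) kg·m⁻¹·s⁻¹
All reduce to kg·m⁻¹·s⁻¹ except (3), which is kg·m⁻¹·s⁻².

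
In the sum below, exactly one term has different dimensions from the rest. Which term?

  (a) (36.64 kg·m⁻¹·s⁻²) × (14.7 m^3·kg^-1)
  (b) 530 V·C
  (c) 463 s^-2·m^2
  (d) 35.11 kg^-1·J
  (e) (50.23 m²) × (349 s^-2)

Dimensions:
  (a) [kg·m⁻¹·s⁻²] · [kg⁻¹·m³] = m²·s⁻²
  (b) C·V = s·A·J·C⁻¹ = kg·m²·s⁻²
  (c) m²·s⁻²
  (d) J·kg⁻¹ = N·m·kg⁻¹ = m²·s⁻²
  (e) [m²] · [s⁻²] = m²·s⁻²
All reduce to m²·s⁻² except (b), which is kg·m²·s⁻².

(b)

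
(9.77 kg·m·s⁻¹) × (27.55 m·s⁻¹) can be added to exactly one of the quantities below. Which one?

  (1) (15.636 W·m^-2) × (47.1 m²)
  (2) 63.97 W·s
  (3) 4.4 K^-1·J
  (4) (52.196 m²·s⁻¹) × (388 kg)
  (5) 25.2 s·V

Reference: [kg·m·s⁻¹] · [m·s⁻¹] = kg·m²·s⁻².
Each option:
  (1) [kg·s⁻³] · [m²] = kg·m²·s⁻³
  (2) W·s = J·s⁻¹·s = kg·m²·s⁻²  ← same
  (3) J·K⁻¹ = N·m·K⁻¹ = kg·m²·s⁻²·K⁻¹
  (4) [m²·s⁻¹] · [kg] = kg·m²·s⁻¹
  (5) V·s = J·C⁻¹·s = kg·m²·s⁻²·A⁻¹
Only (2) matches kg·m²·s⁻².

(2)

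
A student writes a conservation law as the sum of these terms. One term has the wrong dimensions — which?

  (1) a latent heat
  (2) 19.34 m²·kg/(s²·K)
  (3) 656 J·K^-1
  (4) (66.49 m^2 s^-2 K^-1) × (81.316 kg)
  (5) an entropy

In SI base units:
  (1) [latent heat] = m²·s⁻²
  (2) kg·m²·s⁻²·K⁻¹
  (3) J·K⁻¹ = N·m·K⁻¹ = kg·m²·s⁻²·K⁻¹
  (4) [m²·s⁻²·K⁻¹] · [kg] = kg·m²·s⁻²·K⁻¹
  (5) [entropy] = kg·m²·s⁻²·K⁻¹
All reduce to kg·m²·s⁻²·K⁻¹ except (1), which is m²·s⁻².

(1)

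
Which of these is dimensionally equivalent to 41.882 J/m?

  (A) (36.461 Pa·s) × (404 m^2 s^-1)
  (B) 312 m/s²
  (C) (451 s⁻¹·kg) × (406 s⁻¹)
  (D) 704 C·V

(A)

Reference: J·m⁻¹ = N·m·m⁻¹ = kg·m·s⁻².
Each option:
  (A) [kg·m⁻¹·s⁻¹] · [m²·s⁻¹] = kg·m·s⁻²  ← same
  (B) m·s⁻²
  (C) [kg·s⁻¹] · [s⁻¹] = kg·s⁻²
  (D) C·V = s·A·J·C⁻¹ = kg·m²·s⁻²
Only (A) matches kg·m·s⁻².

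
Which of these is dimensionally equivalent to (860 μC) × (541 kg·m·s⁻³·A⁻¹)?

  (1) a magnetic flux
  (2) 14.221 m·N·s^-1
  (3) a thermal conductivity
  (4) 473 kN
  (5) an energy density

(4)

Reference: [s·A] · [kg·m·s⁻³·A⁻¹] = kg·m·s⁻².
Each option:
  (1) [magnetic flux] = kg·m²·s⁻²·A⁻¹
  (2) N·m·s⁻¹ = kg·m·s⁻²·m·s⁻¹ = kg·m²·s⁻³
  (3) [thermal conductivity] = kg·m·s⁻³·K⁻¹
  (4) N = kg·m·s⁻²  ← same
  (5) [energy density] = kg·m⁻¹·s⁻²
Only (4) matches kg·m·s⁻².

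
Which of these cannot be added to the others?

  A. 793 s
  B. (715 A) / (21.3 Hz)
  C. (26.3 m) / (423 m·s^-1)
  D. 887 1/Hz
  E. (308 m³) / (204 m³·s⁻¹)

Reduce each to base SI dimensions:
  A. s
  B. [A] / [s⁻¹] = s·A
  C. [m] / [m·s⁻¹] = s
  D. Hz⁻¹ = (s⁻¹)⁻¹ = s
  E. [m³] / [m³·s⁻¹] = s
All reduce to s except B., which is s·A.

B.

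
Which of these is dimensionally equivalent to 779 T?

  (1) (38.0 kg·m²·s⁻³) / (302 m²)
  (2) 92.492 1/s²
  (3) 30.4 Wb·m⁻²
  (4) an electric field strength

Reference: T = Wb·m⁻² = kg·s⁻²·A⁻¹.
Each option:
  (1) [kg·m²·s⁻³] / [m²] = kg·s⁻³
  (2) s⁻²
  (3) Wb·m⁻² = V·s·m⁻² = kg·s⁻²·A⁻¹  ← same
  (4) [electric field strength] = kg·m·s⁻³·A⁻¹
Only (3) matches kg·s⁻²·A⁻¹.

(3)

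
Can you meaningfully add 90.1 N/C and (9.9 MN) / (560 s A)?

Reduce each to base SI dimensions:
  90.1 N/C:  N·C⁻¹ = kg·m·s⁻²·(s·A)⁻¹ = kg·m·s⁻³·A⁻¹
  (9.9 MN) / (560 s A):  [kg·m·s⁻²] / [s·A] = kg·m·s⁻³·A⁻¹
Both are kg·m·s⁻³·A⁻¹, so they have the same dimensions and can be added.

Yes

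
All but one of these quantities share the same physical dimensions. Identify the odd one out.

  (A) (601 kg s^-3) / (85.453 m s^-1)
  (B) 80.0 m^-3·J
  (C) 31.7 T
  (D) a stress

(C)

In SI base units:
  (A) [kg·s⁻³] / [m·s⁻¹] = kg·m⁻¹·s⁻²
  (B) J·m⁻³ = N·m·m⁻³ = kg·m⁻¹·s⁻²
  (C) T = Wb·m⁻² = kg·s⁻²·A⁻¹
  (D) [stress] = kg·m⁻¹·s⁻²
All reduce to kg·m⁻¹·s⁻² except (C), which is kg·s⁻²·A⁻¹.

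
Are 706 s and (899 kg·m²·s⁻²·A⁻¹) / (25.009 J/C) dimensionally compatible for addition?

Reduce each to base SI dimensions:
  706 s:  s
  (899 kg·m²·s⁻²·A⁻¹) / (25.009 J/C):  [kg·m²·s⁻²·A⁻¹] / [kg·m²·s⁻³·A⁻¹] = s
Both are s, so they have the same dimensions and can be added.

Yes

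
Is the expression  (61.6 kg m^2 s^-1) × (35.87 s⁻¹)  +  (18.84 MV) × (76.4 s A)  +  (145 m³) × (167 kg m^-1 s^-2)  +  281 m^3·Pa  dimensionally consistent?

Expand each in SI base units:
  (61.6 kg m^2 s^-1) × (35.87 s⁻¹):  [kg·m²·s⁻¹] · [s⁻¹] = kg·m²·s⁻²
  (18.84 MV) × (76.4 s A):  [kg·m²·s⁻³·A⁻¹] · [s·A] = kg·m²·s⁻²
  (145 m³) × (167 kg m^-1 s^-2):  [m³] · [kg·m⁻¹·s⁻²] = kg·m²·s⁻²
  281 m^3·Pa:  Pa·m³ = N·m⁻²·m³ = kg·m²·s⁻²
Every term reduces to kg·m²·s⁻².

Yes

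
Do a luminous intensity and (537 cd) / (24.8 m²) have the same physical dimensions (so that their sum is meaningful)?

No

Work out the base dimensions of each:
  a luminous intensity:  [luminous intensity] = cd
  (537 cd) / (24.8 m²):  [cd] / [m²] = m⁻²·cd
cd ≠ m⁻²·cd, so they cannot be added.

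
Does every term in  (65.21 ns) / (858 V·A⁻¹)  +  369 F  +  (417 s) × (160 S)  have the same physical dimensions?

Yes

Work out the base dimensions of each:
  (65.21 ns) / (858 V·A⁻¹):  [s] / [kg·m²·s⁻³·A⁻²] = kg⁻¹·m⁻²·s⁴·A²
  369 F:  F = C·V⁻¹ = kg⁻¹·m⁻²·s⁴·A²
  (417 s) × (160 S):  [s] · [kg⁻¹·m⁻²·s³·A²] = kg⁻¹·m⁻²·s⁴·A²
Every term reduces to kg⁻¹·m⁻²·s⁴·A².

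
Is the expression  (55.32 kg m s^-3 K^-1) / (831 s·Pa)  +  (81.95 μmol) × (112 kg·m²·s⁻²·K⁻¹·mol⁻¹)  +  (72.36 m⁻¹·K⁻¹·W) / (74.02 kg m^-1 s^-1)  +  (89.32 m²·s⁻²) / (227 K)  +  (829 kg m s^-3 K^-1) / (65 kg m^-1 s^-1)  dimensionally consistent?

No

Dimensions:
  (55.32 kg m s^-3 K^-1) / (831 s·Pa):  [kg·m·s⁻³·K⁻¹] / [kg·m⁻¹·s⁻¹] = m²·s⁻²·K⁻¹
  (81.95 μmol) × (112 kg·m²·s⁻²·K⁻¹·mol⁻¹):  [mol] · [kg·m²·s⁻²·K⁻¹·mol⁻¹] = kg·m²·s⁻²·K⁻¹
  (72.36 m⁻¹·K⁻¹·W) / (74.02 kg m^-1 s^-1):  [kg·m·s⁻³·K⁻¹] / [kg·m⁻¹·s⁻¹] = m²·s⁻²·K⁻¹
  (89.32 m²·s⁻²) / (227 K):  [m²·s⁻²] / [K] = m²·s⁻²·K⁻¹
  (829 kg m s^-3 K^-1) / (65 kg m^-1 s^-1):  [kg·m·s⁻³·K⁻¹] / [kg·m⁻¹·s⁻¹] = m²·s⁻²·K⁻¹
The terms do not share a single dimension (kg·m²·s⁻²·K⁻¹ vs m²·s⁻²·K⁻¹).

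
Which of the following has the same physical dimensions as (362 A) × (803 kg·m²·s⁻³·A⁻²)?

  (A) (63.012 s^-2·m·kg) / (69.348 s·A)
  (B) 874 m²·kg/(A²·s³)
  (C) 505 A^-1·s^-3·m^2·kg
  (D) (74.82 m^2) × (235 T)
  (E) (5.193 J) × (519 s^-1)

(C)

Reference: [A] · [kg·m²·s⁻³·A⁻²] = kg·m²·s⁻³·A⁻¹.
Each option:
  (A) [kg·m·s⁻²] / [s·A] = kg·m·s⁻³·A⁻¹
  (B) kg·m²·s⁻³·A⁻²
  (C) kg·m²·s⁻³·A⁻¹  ← same
  (D) [m²] · [kg·s⁻²·A⁻¹] = kg·m²·s⁻²·A⁻¹
  (E) [kg·m²·s⁻²] · [s⁻¹] = kg·m²·s⁻³
Only (C) matches kg·m²·s⁻³·A⁻¹.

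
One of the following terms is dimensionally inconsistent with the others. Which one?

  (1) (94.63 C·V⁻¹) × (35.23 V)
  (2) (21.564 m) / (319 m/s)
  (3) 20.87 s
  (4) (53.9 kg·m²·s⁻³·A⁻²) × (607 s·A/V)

Expand each in SI base units:
  (1) [kg⁻¹·m⁻²·s⁴·A²] · [kg·m²·s⁻³·A⁻¹] = s·A
  (2) [m] / [m·s⁻¹] = s
  (3) s
  (4) [kg·m²·s⁻³·A⁻²] · [kg⁻¹·m⁻²·s⁴·A²] = s
All reduce to s except (1), which is s·A.

(1)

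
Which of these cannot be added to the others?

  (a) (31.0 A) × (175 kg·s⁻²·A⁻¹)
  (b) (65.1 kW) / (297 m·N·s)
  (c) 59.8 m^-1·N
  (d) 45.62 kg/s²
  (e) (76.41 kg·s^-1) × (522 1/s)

(b)

Work out the base dimensions of each:
  (a) [A] · [kg·s⁻²·A⁻¹] = kg·s⁻²
  (b) [kg·m²·s⁻³] / [kg·m²·s⁻¹] = s⁻²
  (c) N·m⁻¹ = kg·m·s⁻²·m⁻¹ = kg·s⁻²
  (d) kg·s⁻²
  (e) [kg·s⁻¹] · [s⁻¹] = kg·s⁻²
All reduce to kg·s⁻² except (b), which is s⁻².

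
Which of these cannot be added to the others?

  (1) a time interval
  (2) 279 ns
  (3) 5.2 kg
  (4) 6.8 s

Dimensions:
  (1) [time interval] = s
  (2) s
  (3) kg
  (4) s
All reduce to s except (3), which is kg.

(3)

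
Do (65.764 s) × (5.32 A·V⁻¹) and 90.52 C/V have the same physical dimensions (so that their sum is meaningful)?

In SI base units:
  (65.764 s) × (5.32 A·V⁻¹):  [s] · [kg⁻¹·m⁻²·s³·A²] = kg⁻¹·m⁻²·s⁴·A²
  90.52 C/V:  C·V⁻¹ = s·A·(J·C⁻¹)⁻¹ = kg⁻¹·m⁻²·s⁴·A²
Both are kg⁻¹·m⁻²·s⁴·A², so they have the same dimensions and can be added.

Yes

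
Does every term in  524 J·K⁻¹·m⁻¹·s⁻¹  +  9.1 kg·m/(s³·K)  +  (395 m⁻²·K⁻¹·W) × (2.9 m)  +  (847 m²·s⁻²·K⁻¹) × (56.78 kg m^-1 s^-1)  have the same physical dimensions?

Yes

In SI base units:
  524 J·K⁻¹·m⁻¹·s⁻¹:  J·s⁻¹·m⁻¹·K⁻¹ = N·m·s⁻¹·m⁻¹·K⁻¹ = kg·m·s⁻³·K⁻¹
  9.1 kg·m/(s³·K):  kg·m·s⁻³·K⁻¹
  (395 m⁻²·K⁻¹·W) × (2.9 m):  [kg·s⁻³·K⁻¹] · [m] = kg·m·s⁻³·K⁻¹
  (847 m²·s⁻²·K⁻¹) × (56.78 kg m^-1 s^-1):  [m²·s⁻²·K⁻¹] · [kg·m⁻¹·s⁻¹] = kg·m·s⁻³·K⁻¹
Every term reduces to kg·m·s⁻³·K⁻¹.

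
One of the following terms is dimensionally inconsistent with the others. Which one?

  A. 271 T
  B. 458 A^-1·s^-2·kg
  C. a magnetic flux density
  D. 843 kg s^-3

D.

Work out the base dimensions of each:
  A. T = Wb·m⁻² = kg·s⁻²·A⁻¹
  B. kg·s⁻²·A⁻¹
  C. [magnetic flux density] = kg·s⁻²·A⁻¹
  D. kg·s⁻³
All reduce to kg·s⁻²·A⁻¹ except D., which is kg·s⁻³.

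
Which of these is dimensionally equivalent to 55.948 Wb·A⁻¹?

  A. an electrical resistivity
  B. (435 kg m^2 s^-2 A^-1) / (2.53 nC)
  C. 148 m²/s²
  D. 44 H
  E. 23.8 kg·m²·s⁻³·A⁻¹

Reference: Wb·A⁻¹ = V·s·A⁻¹ = kg·m²·s⁻²·A⁻².
Each option:
  A. [electrical resistivity] = kg·m³·s⁻³·A⁻²
  B. [kg·m²·s⁻²·A⁻¹] / [s·A] = kg·m²·s⁻³·A⁻²
  C. m²·s⁻²
  D. H = V·s·A⁻¹ = kg·m²·s⁻²·A⁻²  ← same
  E. kg·m²·s⁻³·A⁻¹
Only D. matches kg·m²·s⁻²·A⁻².

D.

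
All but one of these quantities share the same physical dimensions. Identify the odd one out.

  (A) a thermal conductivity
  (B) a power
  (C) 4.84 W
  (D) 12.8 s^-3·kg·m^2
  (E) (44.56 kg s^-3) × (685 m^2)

(A)

Dimensions:
  (A) [thermal conductivity] = kg·m·s⁻³·K⁻¹
  (B) [power] = kg·m²·s⁻³
  (C) W = J·s⁻¹ = kg·m²·s⁻³
  (D) kg·m²·s⁻³
  (E) [kg·s⁻³] · [m²] = kg·m²·s⁻³
All reduce to kg·m²·s⁻³ except (A), which is kg·m·s⁻³·K⁻¹.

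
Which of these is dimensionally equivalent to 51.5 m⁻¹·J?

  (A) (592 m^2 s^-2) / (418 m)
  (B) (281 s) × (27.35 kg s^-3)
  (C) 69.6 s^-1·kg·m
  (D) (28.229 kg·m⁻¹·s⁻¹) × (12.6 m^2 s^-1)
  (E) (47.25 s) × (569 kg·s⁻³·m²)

(D)

Reference: J·m⁻¹ = N·m·m⁻¹ = kg·m·s⁻².
Each option:
  (A) [m²·s⁻²] / [m] = m·s⁻²
  (B) [s] · [kg·s⁻³] = kg·s⁻²
  (C) kg·m·s⁻¹
  (D) [kg·m⁻¹·s⁻¹] · [m²·s⁻¹] = kg·m·s⁻²  ← same
  (E) [s] · [kg·m²·s⁻³] = kg·m²·s⁻²
Only (D) matches kg·m·s⁻².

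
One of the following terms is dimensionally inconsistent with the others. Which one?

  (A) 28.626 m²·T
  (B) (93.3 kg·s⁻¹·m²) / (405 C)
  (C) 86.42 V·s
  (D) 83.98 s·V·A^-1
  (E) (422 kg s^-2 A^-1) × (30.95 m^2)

(D)

Expand each in SI base units:
  (A) T·m² = Wb·m⁻²·m² = kg·m²·s⁻²·A⁻¹
  (B) [kg·m²·s⁻¹] / [s·A] = kg·m²·s⁻²·A⁻¹
  (C) V·s = J·C⁻¹·s = kg·m²·s⁻²·A⁻¹
  (D) V·s·A⁻¹ = J·C⁻¹·s·A⁻¹ = kg·m²·s⁻²·A⁻²
  (E) [kg·s⁻²·A⁻¹] · [m²] = kg·m²·s⁻²·A⁻¹
All reduce to kg·m²·s⁻²·A⁻¹ except (D), which is kg·m²·s⁻²·A⁻².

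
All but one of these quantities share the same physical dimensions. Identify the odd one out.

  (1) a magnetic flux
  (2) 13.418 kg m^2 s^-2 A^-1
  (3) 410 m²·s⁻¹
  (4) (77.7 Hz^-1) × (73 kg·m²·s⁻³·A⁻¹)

(3)

In SI base units:
  (1) [magnetic flux] = kg·m²·s⁻²·A⁻¹
  (2) kg·m²·s⁻²·A⁻¹
  (3) m²·s⁻¹
  (4) [s] · [kg·m²·s⁻³·A⁻¹] = kg·m²·s⁻²·A⁻¹
All reduce to kg·m²·s⁻²·A⁻¹ except (3), which is m²·s⁻¹.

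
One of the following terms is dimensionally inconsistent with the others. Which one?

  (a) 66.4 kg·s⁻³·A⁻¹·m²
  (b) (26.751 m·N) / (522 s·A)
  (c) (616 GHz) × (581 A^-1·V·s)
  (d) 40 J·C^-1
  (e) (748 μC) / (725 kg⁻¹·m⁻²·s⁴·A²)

(c)

Work out the base dimensions of each:
  (a) kg·m²·s⁻³·A⁻¹
  (b) [kg·m²·s⁻²] / [s·A] = kg·m²·s⁻³·A⁻¹
  (c) [s⁻¹] · [kg·m²·s⁻²·A⁻²] = kg·m²·s⁻³·A⁻²
  (d) J·C⁻¹ = N·m·(s·A)⁻¹ = kg·m²·s⁻³·A⁻¹
  (e) [s·A] / [kg⁻¹·m⁻²·s⁴·A²] = kg·m²·s⁻³·A⁻¹
All reduce to kg·m²·s⁻³·A⁻¹ except (c), which is kg·m²·s⁻³·A⁻².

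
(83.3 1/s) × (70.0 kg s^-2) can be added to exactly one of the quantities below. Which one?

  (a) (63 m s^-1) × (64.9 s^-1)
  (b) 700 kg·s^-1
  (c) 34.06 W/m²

Reference: [s⁻¹] · [kg·s⁻²] = kg·s⁻³.
Each option:
  (a) [m·s⁻¹] · [s⁻¹] = m·s⁻²
  (b) kg·s⁻¹
  (c) W·m⁻² = J·s⁻¹·m⁻² = kg·s⁻³  ← same
Only (c) matches kg·s⁻³.

(c)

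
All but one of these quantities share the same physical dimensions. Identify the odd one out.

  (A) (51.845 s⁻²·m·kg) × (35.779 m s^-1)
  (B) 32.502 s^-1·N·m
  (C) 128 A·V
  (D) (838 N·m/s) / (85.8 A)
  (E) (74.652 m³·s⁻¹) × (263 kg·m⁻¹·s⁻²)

(D)

Dimensions:
  (A) [kg·m·s⁻²] · [m·s⁻¹] = kg·m²·s⁻³
  (B) N·m·s⁻¹ = kg·m·s⁻²·m·s⁻¹ = kg·m²·s⁻³
  (C) V·A = J·C⁻¹·A = kg·m²·s⁻³
  (D) [kg·m²·s⁻³] / [A] = kg·m²·s⁻³·A⁻¹
  (E) [m³·s⁻¹] · [kg·m⁻¹·s⁻²] = kg·m²·s⁻³
All reduce to kg·m²·s⁻³ except (D), which is kg·m²·s⁻³·A⁻¹.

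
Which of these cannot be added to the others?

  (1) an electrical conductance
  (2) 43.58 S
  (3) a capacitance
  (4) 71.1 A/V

(3)

In SI base units:
  (1) [electrical conductance] = kg⁻¹·m⁻²·s³·A²
  (2) S = Ω⁻¹ = kg⁻¹·m⁻²·s³·A²
  (3) [capacitance] = kg⁻¹·m⁻²·s⁴·A²
  (4) A·V⁻¹ = A·(J·C⁻¹)⁻¹ = kg⁻¹·m⁻²·s³·A²
All reduce to kg⁻¹·m⁻²·s³·A² except (3), which is kg⁻¹·m⁻²·s⁴·A².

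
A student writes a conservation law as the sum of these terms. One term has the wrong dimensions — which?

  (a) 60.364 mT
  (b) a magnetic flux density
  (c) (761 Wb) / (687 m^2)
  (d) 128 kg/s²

Dimensions:
  (a) T = Wb·m⁻² = kg·s⁻²·A⁻¹
  (b) [magnetic flux density] = kg·s⁻²·A⁻¹
  (c) [kg·m²·s⁻²·A⁻¹] / [m²] = kg·s⁻²·A⁻¹
  (d) kg·s⁻²
All reduce to kg·s⁻²·A⁻¹ except (d), which is kg·s⁻².

(d)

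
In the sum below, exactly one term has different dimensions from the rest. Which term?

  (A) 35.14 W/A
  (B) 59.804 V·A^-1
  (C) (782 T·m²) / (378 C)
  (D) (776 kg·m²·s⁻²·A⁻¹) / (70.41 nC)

Expand each in SI base units:
  (A) W·A⁻¹ = J·s⁻¹·A⁻¹ = kg·m²·s⁻³·A⁻¹
  (B) V·A⁻¹ = J·C⁻¹·A⁻¹ = kg·m²·s⁻³·A⁻²
  (C) [kg·m²·s⁻²·A⁻¹] / [s·A] = kg·m²·s⁻³·A⁻²
  (D) [kg·m²·s⁻²·A⁻¹] / [s·A] = kg·m²·s⁻³·A⁻²
All reduce to kg·m²·s⁻³·A⁻² except (A), which is kg·m²·s⁻³·A⁻¹.

(A)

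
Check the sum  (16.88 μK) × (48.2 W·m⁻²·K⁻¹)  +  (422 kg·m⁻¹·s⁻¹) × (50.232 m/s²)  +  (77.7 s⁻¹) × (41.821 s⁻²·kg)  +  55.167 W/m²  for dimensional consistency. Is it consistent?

Yes

Expand each in SI base units:
  (16.88 μK) × (48.2 W·m⁻²·K⁻¹):  [K] · [kg·s⁻³·K⁻¹] = kg·s⁻³
  (422 kg·m⁻¹·s⁻¹) × (50.232 m/s²):  [kg·m⁻¹·s⁻¹] · [m·s⁻²] = kg·s⁻³
  (77.7 s⁻¹) × (41.821 s⁻²·kg):  [s⁻¹] · [kg·s⁻²] = kg·s⁻³
  55.167 W/m²:  W·m⁻² = J·s⁻¹·m⁻² = kg·s⁻³
Every term reduces to kg·s⁻³.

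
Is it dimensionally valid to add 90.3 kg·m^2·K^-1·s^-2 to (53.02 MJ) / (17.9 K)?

Work out the base dimensions of each:
  90.3 kg·m^2·K^-1·s^-2:  kg·m²·s⁻²·K⁻¹
  (53.02 MJ) / (17.9 K):  [kg·m²·s⁻²] / [K] = kg·m²·s⁻²·K⁻¹
Both are kg·m²·s⁻²·K⁻¹, so they have the same dimensions and can be added.

Yes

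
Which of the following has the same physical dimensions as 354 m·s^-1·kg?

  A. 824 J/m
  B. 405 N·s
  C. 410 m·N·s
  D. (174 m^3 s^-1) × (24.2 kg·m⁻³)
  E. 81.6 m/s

Reference: kg·m·s⁻¹.
Each option:
  A. J·m⁻¹ = N·m·m⁻¹ = kg·m·s⁻²
  B. N·s = kg·m·s⁻²·s = kg·m·s⁻¹  ← same
  C. N·m·s = kg·m·s⁻²·m·s = kg·m²·s⁻¹
  D. [m³·s⁻¹] · [kg·m⁻³] = kg·s⁻¹
  E. m·s⁻¹
Only B. matches kg·m·s⁻¹.

B.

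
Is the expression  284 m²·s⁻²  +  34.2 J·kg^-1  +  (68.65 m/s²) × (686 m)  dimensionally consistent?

Work out the base dimensions of each:
  284 m²·s⁻²:  m²·s⁻²
  34.2 J·kg^-1:  J·kg⁻¹ = N·m·kg⁻¹ = m²·s⁻²
  (68.65 m/s²) × (686 m):  [m·s⁻²] · [m] = m²·s⁻²
Every term reduces to m²·s⁻².

Yes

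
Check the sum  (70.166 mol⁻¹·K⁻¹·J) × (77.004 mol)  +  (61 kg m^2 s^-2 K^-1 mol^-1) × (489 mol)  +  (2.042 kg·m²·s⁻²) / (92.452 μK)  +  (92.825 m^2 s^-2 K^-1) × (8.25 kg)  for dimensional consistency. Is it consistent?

Reduce each to base SI dimensions:
  (70.166 mol⁻¹·K⁻¹·J) × (77.004 mol):  [kg·m²·s⁻²·K⁻¹·mol⁻¹] · [mol] = kg·m²·s⁻²·K⁻¹
  (61 kg m^2 s^-2 K^-1 mol^-1) × (489 mol):  [kg·m²·s⁻²·K⁻¹·mol⁻¹] · [mol] = kg·m²·s⁻²·K⁻¹
  (2.042 kg·m²·s⁻²) / (92.452 μK):  [kg·m²·s⁻²] / [K] = kg·m²·s⁻²·K⁻¹
  (92.825 m^2 s^-2 K^-1) × (8.25 kg):  [m²·s⁻²·K⁻¹] · [kg] = kg·m²·s⁻²·K⁻¹
Every term reduces to kg·m²·s⁻²·K⁻¹.

Yes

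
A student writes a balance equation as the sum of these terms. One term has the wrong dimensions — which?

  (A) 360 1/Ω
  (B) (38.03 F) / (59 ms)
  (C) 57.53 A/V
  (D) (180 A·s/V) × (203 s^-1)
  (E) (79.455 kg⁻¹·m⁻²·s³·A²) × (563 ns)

Expand each in SI base units:
  (A) Ω⁻¹ = (V·A⁻¹)⁻¹ = kg⁻¹·m⁻²·s³·A²
  (B) [kg⁻¹·m⁻²·s⁴·A²] / [s] = kg⁻¹·m⁻²·s³·A²
  (C) A·V⁻¹ = A·(J·C⁻¹)⁻¹ = kg⁻¹·m⁻²·s³·A²
  (D) [kg⁻¹·m⁻²·s⁴·A²] · [s⁻¹] = kg⁻¹·m⁻²·s³·A²
  (E) [kg⁻¹·m⁻²·s³·A²] · [s] = kg⁻¹·m⁻²·s⁴·A²
All reduce to kg⁻¹·m⁻²·s³·A² except (E), which is kg⁻¹·m⁻²·s⁴·A².

(E)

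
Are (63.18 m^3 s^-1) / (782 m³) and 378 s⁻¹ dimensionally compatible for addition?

Work out the base dimensions of each:
  (63.18 m^3 s^-1) / (782 m³):  [m³·s⁻¹] / [m³] = s⁻¹
  378 s⁻¹:  s⁻¹
Both are s⁻¹, so they have the same dimensions and can be added.

Yes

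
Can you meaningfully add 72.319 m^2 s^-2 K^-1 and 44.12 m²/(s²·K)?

Expand each in SI base units:
  72.319 m^2 s^-2 K^-1:  m²·s⁻²·K⁻¹
  44.12 m²/(s²·K):  m²·s⁻²·K⁻¹
Both are m²·s⁻²·K⁻¹, so they have the same dimensions and can be added.

Yes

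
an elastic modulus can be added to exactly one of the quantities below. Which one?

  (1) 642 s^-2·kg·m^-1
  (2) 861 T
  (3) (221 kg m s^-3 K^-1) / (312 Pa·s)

(1)

Reference: [elastic modulus] = kg·m⁻¹·s⁻².
Each option:
  (1) kg·m⁻¹·s⁻²  ← same
  (2) T = Wb·m⁻² = kg·s⁻²·A⁻¹
  (3) [kg·m·s⁻³·K⁻¹] / [kg·m⁻¹·s⁻¹] = m²·s⁻²·K⁻¹
Only (1) matches kg·m⁻¹·s⁻².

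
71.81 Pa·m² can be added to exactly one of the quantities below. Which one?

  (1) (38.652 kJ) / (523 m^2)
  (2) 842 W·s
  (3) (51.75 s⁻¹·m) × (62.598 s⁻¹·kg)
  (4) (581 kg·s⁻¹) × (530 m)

(3)

Reference: Pa·m² = N·m⁻²·m² = kg·m·s⁻².
Each option:
  (1) [kg·m²·s⁻²] / [m²] = kg·s⁻²
  (2) W·s = J·s⁻¹·s = kg·m²·s⁻²
  (3) [m·s⁻¹] · [kg·s⁻¹] = kg·m·s⁻²  ← same
  (4) [kg·s⁻¹] · [m] = kg·m·s⁻¹
Only (3) matches kg·m·s⁻².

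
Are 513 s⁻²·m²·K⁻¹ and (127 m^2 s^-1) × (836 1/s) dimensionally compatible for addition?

Work out the base dimensions of each:
  513 s⁻²·m²·K⁻¹:  m²·s⁻²·K⁻¹
  (127 m^2 s^-1) × (836 1/s):  [m²·s⁻¹] · [s⁻¹] = m²·s⁻²
m²·s⁻²·K⁻¹ ≠ m²·s⁻², so they cannot be added.

No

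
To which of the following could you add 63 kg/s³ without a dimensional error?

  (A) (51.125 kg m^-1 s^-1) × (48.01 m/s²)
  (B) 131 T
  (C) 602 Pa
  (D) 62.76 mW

(A)

Reference: kg·s⁻³.
Each option:
  (A) [kg·m⁻¹·s⁻¹] · [m·s⁻²] = kg·s⁻³  ← same
  (B) T = Wb·m⁻² = kg·s⁻²·A⁻¹
  (C) Pa = N·m⁻² = kg·m⁻¹·s⁻²
  (D) W = J·s⁻¹ = kg·m²·s⁻³
Only (A) matches kg·s⁻³.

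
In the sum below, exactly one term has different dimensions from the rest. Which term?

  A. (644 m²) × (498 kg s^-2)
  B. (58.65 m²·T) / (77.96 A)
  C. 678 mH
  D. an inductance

A.

In SI base units:
  A. [m²] · [kg·s⁻²] = kg·m²·s⁻²
  B. [kg·m²·s⁻²·A⁻¹] / [A] = kg·m²·s⁻²·A⁻²
  C. H = V·s·A⁻¹ = kg·m²·s⁻²·A⁻²
  D. [inductance] = kg·m²·s⁻²·A⁻²
All reduce to kg·m²·s⁻²·A⁻² except A., which is kg·m²·s⁻².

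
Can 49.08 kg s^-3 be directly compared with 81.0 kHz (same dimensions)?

No

Reduce each to base SI dimensions:
  49.08 kg s^-3:  kg·s⁻³
  81.0 kHz:  Hz = s⁻¹
kg·s⁻³ ≠ s⁻¹, so they cannot be added.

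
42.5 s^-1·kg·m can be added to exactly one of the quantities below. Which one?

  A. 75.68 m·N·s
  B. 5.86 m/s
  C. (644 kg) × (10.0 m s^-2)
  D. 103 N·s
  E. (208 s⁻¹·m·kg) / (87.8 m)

Reference: kg·m·s⁻¹.
Each option:
  A. N·m·s = kg·m·s⁻²·m·s = kg·m²·s⁻¹
  B. m·s⁻¹
  C. [kg] · [m·s⁻²] = kg·m·s⁻²
  D. N·s = kg·m·s⁻²·s = kg·m·s⁻¹  ← same
  E. [kg·m·s⁻¹] / [m] = kg·s⁻¹
Only D. matches kg·m·s⁻¹.

D.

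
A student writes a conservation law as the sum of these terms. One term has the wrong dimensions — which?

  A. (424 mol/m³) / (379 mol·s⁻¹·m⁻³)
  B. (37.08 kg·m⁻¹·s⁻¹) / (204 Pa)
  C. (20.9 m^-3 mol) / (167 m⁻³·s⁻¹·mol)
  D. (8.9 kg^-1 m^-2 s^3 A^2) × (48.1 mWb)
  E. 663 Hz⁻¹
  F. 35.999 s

D.

Work out the base dimensions of each:
  A. [m⁻³·mol] / [m⁻³·s⁻¹·mol] = s
  B. [kg·m⁻¹·s⁻¹] / [kg·m⁻¹·s⁻²] = s
  C. [m⁻³·mol] / [m⁻³·s⁻¹·mol] = s
  D. [kg⁻¹·m⁻²·s³·A²] · [kg·m²·s⁻²·A⁻¹] = s·A
  E. Hz⁻¹ = (s⁻¹)⁻¹ = s
  F. s
All reduce to s except D., which is s·A.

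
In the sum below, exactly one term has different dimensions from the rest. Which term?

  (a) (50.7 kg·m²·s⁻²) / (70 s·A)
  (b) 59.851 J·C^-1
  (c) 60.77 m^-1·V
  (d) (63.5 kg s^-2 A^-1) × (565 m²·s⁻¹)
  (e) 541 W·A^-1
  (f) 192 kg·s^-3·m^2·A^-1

In SI base units:
  (a) [kg·m²·s⁻²] / [s·A] = kg·m²·s⁻³·A⁻¹
  (b) J·C⁻¹ = N·m·(s·A)⁻¹ = kg·m²·s⁻³·A⁻¹
  (c) V·m⁻¹ = J·C⁻¹·m⁻¹ = kg·m·s⁻³·A⁻¹
  (d) [kg·s⁻²·A⁻¹] · [m²·s⁻¹] = kg·m²·s⁻³·A⁻¹
  (e) W·A⁻¹ = J·s⁻¹·A⁻¹ = kg·m²·s⁻³·A⁻¹
  (f) kg·m²·s⁻³·A⁻¹
All reduce to kg·m²·s⁻³·A⁻¹ except (c), which is kg·m·s⁻³·A⁻¹.

(c)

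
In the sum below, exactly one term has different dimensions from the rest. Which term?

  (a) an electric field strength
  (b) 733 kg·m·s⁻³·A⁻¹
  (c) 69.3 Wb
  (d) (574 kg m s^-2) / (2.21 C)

(c)

In SI base units:
  (a) [electric field strength] = kg·m·s⁻³·A⁻¹
  (b) kg·m·s⁻³·A⁻¹
  (c) Wb = V·s = kg·m²·s⁻²·A⁻¹
  (d) [kg·m·s⁻²] / [s·A] = kg·m·s⁻³·A⁻¹
All reduce to kg·m·s⁻³·A⁻¹ except (c), which is kg·m²·s⁻²·A⁻¹.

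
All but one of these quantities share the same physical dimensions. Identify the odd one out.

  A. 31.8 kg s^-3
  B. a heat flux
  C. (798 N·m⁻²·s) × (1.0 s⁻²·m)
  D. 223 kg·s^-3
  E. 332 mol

E.

Reduce each to base SI dimensions:
  A. kg·s⁻³
  B. [heat flux] = kg·s⁻³
  C. [kg·m⁻¹·s⁻¹] · [m·s⁻²] = kg·s⁻³
  D. kg·s⁻³
  E. mol
All reduce to kg·s⁻³ except E., which is mol.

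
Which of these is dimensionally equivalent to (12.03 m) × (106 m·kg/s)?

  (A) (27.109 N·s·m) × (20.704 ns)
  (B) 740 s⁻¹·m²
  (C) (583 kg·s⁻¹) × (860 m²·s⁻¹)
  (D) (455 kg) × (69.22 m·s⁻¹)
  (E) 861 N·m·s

Reference: [m] · [kg·m·s⁻¹] = kg·m²·s⁻¹.
Each option:
  (A) [kg·m²·s⁻¹] · [s] = kg·m²
  (B) m²·s⁻¹
  (C) [kg·s⁻¹] · [m²·s⁻¹] = kg·m²·s⁻²
  (D) [kg] · [m·s⁻¹] = kg·m·s⁻¹
  (E) N·m·s = kg·m·s⁻²·m·s = kg·m²·s⁻¹  ← same
Only (E) matches kg·m²·s⁻¹.

(E)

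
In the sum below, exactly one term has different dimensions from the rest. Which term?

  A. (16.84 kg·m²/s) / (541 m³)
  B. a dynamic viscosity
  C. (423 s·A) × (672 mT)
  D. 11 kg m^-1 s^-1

C.

In SI base units:
  A. [kg·m²·s⁻¹] / [m³] = kg·m⁻¹·s⁻¹
  B. [dynamic viscosity] = kg·m⁻¹·s⁻¹
  C. [s·A] · [kg·s⁻²·A⁻¹] = kg·s⁻¹
  D. kg·m⁻¹·s⁻¹
All reduce to kg·m⁻¹·s⁻¹ except C., which is kg·s⁻¹.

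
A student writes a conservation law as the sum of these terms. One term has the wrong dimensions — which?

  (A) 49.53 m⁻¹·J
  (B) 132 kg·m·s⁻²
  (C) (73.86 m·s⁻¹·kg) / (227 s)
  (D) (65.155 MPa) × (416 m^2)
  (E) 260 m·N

Work out the base dimensions of each:
  (A) J·m⁻¹ = N·m·m⁻¹ = kg·m·s⁻²
  (B) kg·m·s⁻²
  (C) [kg·m·s⁻¹] / [s] = kg·m·s⁻²
  (D) [kg·m⁻¹·s⁻²] · [m²] = kg·m·s⁻²
  (E) N·m = kg·m·s⁻²·m = kg·m²·s⁻²
All reduce to kg·m·s⁻² except (E), which is kg·m²·s⁻².

(E)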